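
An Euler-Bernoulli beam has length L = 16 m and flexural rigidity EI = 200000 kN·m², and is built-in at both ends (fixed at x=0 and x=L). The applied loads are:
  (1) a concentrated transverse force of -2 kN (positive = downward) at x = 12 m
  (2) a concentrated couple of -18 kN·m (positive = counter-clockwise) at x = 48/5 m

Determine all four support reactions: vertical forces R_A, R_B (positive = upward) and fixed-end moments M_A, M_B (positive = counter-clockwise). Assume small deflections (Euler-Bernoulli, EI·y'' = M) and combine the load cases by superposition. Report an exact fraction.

Load 1 — point force P=-2 kN at a=12 m (b=L-a=4):
  R_A = Pb²(3a+b)/L³ = (-2)·4²·(3·12+4)/16³ = -5/16 kN
  M_A = Pab²/L² = (-2)·12·4²/16² = -3/2 kN·m
  R_B = Pa²(a+3b)/L³ = (-2)·12²·(12+3·4)/16³ = -27/16 kN
  M_B = -Pa²b/L² = -(-2)·12²·4/16² = 9/2 kN·m
Load 2 — applied couple M₀=-18 kN·m at a=48/5 m (b=L-a=32/5):
  R_A = 6M₀ab/L³ = 6·(-18)·(48/5)·(32/5)/16³ = -81/50 kN
  M_A = M₀b(2a-b)/L² = (-18)·(32/5)·(2·(48/5)-(32/5))/16² = -144/25 kN·m
  R_B = -6M₀ab/L³ = -6·(-18)·(48/5)·(32/5)/16³ = 81/50 kN
  M_B = M₀a(2b-a)/L² = (-18)·(48/5)·(2·(32/5)-(48/5))/16² = -54/25 kN·m
Superposition: R_A = -773/400 kN, M_A = -363/50 kN·m, R_B = -27/400 kN, M_B = 117/50 kN·m

R_A = -773/400 kN, M_A = -363/50 kN·m, R_B = -27/400 kN, M_B = 117/50 kN·m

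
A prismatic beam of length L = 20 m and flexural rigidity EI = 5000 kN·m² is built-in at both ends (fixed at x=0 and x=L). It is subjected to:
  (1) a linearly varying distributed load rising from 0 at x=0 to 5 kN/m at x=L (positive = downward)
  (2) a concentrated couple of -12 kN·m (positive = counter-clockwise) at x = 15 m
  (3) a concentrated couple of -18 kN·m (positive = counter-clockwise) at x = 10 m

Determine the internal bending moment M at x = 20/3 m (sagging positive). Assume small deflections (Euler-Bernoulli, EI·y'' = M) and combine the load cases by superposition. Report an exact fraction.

Load 1 — triangular load w₀=5 kN/m (0→w₀ over full span):
  M_1 = 3w₀Lx/20 - w₀L²/30 - w₀x³/(6L) = 3·5·20·(20/3)/20 - 5·20²/30 - 5·(20/3)³/(6·20) = 1700/81 kN·m
Load 2 — applied couple M₀=-12 kN·m at a=15 m (b=L-a=5):
  M_2 = R_Ax - M_A  [x≤a] with R_A=-27/40, M_A=-15/4 = (-27/40)·(20/3) - (-15/4) = -3/4 kN·m
Load 3 — applied couple M₀=-18 kN·m at a=10 m (b=L-a=10):
  M_3 = R_Ax - M_A  [x≤a] with R_A=-27/20, M_A=-9/2 = (-27/20)·(20/3) - (-9/2) = -9/2 kN·m
Superposition: M = Σ M_i = 5099/324 kN·m ≈ 15.737654 kN·m

M(20/3) = 5099/324 kN·m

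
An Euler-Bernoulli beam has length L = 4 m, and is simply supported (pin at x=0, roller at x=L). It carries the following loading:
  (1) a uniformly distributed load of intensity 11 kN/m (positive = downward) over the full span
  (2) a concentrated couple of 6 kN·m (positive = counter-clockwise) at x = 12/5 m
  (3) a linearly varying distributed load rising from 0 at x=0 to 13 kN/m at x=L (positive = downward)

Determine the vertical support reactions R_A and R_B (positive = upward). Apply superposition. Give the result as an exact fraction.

R_A = 193/6 kN, R_B = 227/6 kN

Load 1 — uniform load w=11 kN/m over full span:
  R_A = wL/2 = 11·4/2 = 22 kN
  R_B = wL/2 = 11·4/2 = 22 kN
Load 2 — applied couple M₀=6 kN·m at a=12/5 m (b=L-a=8/5):
  R_A = M₀/L = 6/4 = 3/2 kN
  R_B = -M₀/L = -6/4 = -3/2 kN
Load 3 — triangular load w₀=13 kN/m (0→w₀ over full span):
  R_A = w₀L/6 = 13·4/6 = 26/3 kN
  R_B = w₀L/3 = 13·4/3 = 52/3 kN
Superposition: R_A = 193/6 kN, R_B = 227/6 kN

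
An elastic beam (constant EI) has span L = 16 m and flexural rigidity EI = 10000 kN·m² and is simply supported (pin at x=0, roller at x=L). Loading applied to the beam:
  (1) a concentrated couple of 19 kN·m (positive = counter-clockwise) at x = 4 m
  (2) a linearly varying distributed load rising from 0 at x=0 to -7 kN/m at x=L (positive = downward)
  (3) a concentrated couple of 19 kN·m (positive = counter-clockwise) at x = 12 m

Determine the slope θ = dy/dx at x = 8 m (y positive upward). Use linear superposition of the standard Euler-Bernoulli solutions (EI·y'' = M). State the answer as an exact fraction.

Load 1 — applied couple M₀=19 kN·m at a=4 m (b=L-a=12):
  θ_1 = (M₀x²/(2L)-M₀(x-a)+C₁)/EI  [x>a] with C₁=M₀(3b²-L²)/(6L)=209/6 = (19·8²/(2·16)-19·(8-4)+(209/6))/10000 = -19/60000 rad
Load 2 — triangular load w₀=-7 kN/m (0→w₀ over full span):
  θ_2 = -w₀(7L⁴-30L²x²+15x⁴)/(360LEI) = -(-7)·(7·16⁴-30·16²·8²+15·8⁴)/(360·16·10000) = 98/28125 rad
Load 3 — applied couple M₀=19 kN·m at a=12 m (b=L-a=4):
  θ_3 = (M₀x²/(2L)+C₁)/EI  [x≤a] with C₁=M₀(3b²-L²)/(6L)=-247/6 = (19·8²/(2·16)+(-247/6))/10000 = -19/60000 rad
Superposition: θ = Σ θ_i = 1283/450000 rad ≈ 0.002851 rad

θ(8) = 1283/450000 rad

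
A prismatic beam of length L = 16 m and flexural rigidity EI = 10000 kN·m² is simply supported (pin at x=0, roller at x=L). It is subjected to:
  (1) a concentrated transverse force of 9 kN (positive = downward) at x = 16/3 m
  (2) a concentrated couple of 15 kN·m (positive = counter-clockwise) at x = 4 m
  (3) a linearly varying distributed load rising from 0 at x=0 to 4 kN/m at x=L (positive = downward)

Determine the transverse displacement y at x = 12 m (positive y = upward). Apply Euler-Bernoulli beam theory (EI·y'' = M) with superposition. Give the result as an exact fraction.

y(12) = -1769/11250 m

Load 1 — point force P=9 kN at a=16/3 m (b=L-a=32/3):
  y_1 = -Pa(L-x)(2Lx-a²-x²)/(6LEI)  [x>a] = -9·(16/3)·(16-12)·(2·16·12-(16/3)²-12²)/(6·16·10000) = -238/5625 m
Load 2 — applied couple M₀=15 kN·m at a=4 m (b=L-a=12):
  y_2 = (M₀x³/(6L)-M₀(x-a)²/2+C₁x)/EI  [x>a] with C₁=M₀(3b²-L²)/(6L)=55/2 = (15·12³/(6·16)-15·(12-4)²/2+(55/2)·12)/10000 = 3/250 m
Load 3 — triangular load w₀=4 kN/m (0→w₀ over full span):
  y_3 = -w₀x(7L⁴-10L²x²+3x⁴)/(360LEI) = -4·12·(7·16⁴-10·16²·12²+3·12⁴)/(360·16·10000) = -238/1875 m
Superposition: y = Σ y_i = -1769/11250 m ≈ -0.157244 m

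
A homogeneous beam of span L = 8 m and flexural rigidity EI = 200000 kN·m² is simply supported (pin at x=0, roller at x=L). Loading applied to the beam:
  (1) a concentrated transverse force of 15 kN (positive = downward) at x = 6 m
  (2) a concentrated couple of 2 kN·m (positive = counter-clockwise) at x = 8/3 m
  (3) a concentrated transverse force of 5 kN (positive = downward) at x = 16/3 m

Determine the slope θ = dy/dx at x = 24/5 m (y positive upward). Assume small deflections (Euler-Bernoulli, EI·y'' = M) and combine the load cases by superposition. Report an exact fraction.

θ(24/5) = 34829/810000000 rad

Load 1 — point force P=15 kN at a=6 m (b=L-a=2):
  θ_1 = -Pb(L²-b²-3x²)/(6LEI)  [x≤a] = -15·2·(8²-2²-3·(24/5)²)/(6·8·200000) = 57/2000000 rad
Load 2 — applied couple M₀=2 kN·m at a=8/3 m (b=L-a=16/3):
  θ_2 = (M₀x²/(2L)-M₀(x-a)+C₁)/EI  [x>a] with C₁=M₀(3b²-L²)/(6L)=8/9 = (2·(24/5)²/(2·8)-2·((24/5)-(8/3))+(8/9))/200000 = -7/2812500 rad
Load 3 — point force P=5 kN at a=16/3 m (b=L-a=8/3):
  θ_3 = -Pb(L²-b²-3x²)/(6LEI)  [x≤a] = -5·(8/3)·(8²-(8/3)²-3·(24/5)²)/(6·8·200000) = 43/2531250 rad
Superposition: θ = Σ θ_i = 34829/810000000 rad ≈ 0.000043 rad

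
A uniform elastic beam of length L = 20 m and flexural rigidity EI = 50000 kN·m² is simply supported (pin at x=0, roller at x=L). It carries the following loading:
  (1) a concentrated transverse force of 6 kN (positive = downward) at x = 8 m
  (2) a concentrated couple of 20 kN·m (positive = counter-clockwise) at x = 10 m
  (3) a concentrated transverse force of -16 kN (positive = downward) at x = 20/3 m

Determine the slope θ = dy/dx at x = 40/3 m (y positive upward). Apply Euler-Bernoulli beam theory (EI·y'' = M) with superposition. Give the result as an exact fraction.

θ(40/3) = -22459/10125000 rad

Load 1 — point force P=6 kN at a=8 m (b=L-a=12):
  θ_1 = -Pa(2L²-6Lx+3x²+a²)/(6LEI)  [x>a] = -6·8·(2·20²-6·20·(40/3)+3·(40/3)²+8²)/(6·20·50000) = 76/46875 rad
Load 2 — applied couple M₀=20 kN·m at a=10 m (b=L-a=10):
  θ_2 = (M₀x²/(2L)-M₀(x-a)+C₁)/EI  [x>a] with C₁=M₀(3b²-L²)/(6L)=-50/3 = (20·(40/3)²/(2·20)-20·((40/3)-10)+(-50/3))/50000 = 1/9000 rad
Load 3 — point force P=-16 kN at a=20/3 m (b=L-a=40/3):
  θ_3 = -Pa(2L²-6Lx+3x²+a²)/(6LEI)  [x>a] = -(-16)·(20/3)·(2·20²-6·20·(40/3)+3·(40/3)²+(20/3)²)/(6·20·50000) = -8/2025 rad
Superposition: θ = Σ θ_i = -22459/10125000 rad ≈ -0.002218 rad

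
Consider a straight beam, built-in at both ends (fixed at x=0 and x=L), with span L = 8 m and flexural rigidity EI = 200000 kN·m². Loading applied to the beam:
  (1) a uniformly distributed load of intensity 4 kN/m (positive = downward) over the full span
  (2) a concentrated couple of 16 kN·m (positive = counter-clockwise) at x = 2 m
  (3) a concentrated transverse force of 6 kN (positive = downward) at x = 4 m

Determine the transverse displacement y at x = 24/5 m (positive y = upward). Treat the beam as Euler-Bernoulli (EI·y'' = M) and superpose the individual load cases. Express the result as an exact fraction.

Load 1 — uniform load w=4 kN/m over full span:
  y_1 = -wx²(L-x)²/(24EI) = -4·(24/5)²·(8-(24/5))²/(24·200000) = -384/1953125 m
Load 2 — applied couple M₀=16 kN·m at a=2 m (b=L-a=6):
  y_2 = (R_Ax³/6 - M_Ax²/2 - M₀(x-a)²/2)/EI  [x>a] with R_A=9/4, M_A=-3 = ((9/4)·(24/5)³/6 - (-3)·(24/5)²/2 - 16·((24/5)-2)²/2)/200000 = 26/390625 m
Load 3 — point force P=6 kN at a=4 m (b=L-a=4):
  y_3 = -Pa²(L-x)²(3bL-(3b+a)(L-x))/(6L³EI)  [x>a] = -6·4²·(8-(24/5))²·(3·4·8-(3·4+4)·(8-(24/5)))/(6·8³·200000) = -28/390625 m
Superposition: y = Σ y_i = -394/1953125 m ≈ -0.000202 m

y(24/5) = -394/1953125 m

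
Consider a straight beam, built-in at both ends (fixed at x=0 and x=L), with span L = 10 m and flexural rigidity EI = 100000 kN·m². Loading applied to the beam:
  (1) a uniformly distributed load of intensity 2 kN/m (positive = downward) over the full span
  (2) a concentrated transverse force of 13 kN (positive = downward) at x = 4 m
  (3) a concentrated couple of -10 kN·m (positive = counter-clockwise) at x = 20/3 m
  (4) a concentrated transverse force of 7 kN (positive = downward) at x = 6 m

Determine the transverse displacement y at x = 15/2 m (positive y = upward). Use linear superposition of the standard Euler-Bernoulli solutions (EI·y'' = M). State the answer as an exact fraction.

Load 1 — uniform load w=2 kN/m over full span:
  y_1 = -wx²(L-x)²/(24EI) = -2·(15/2)²·(10-(15/2))²/(24·100000) = -3/10240 m
Load 2 — point force P=13 kN at a=4 m (b=L-a=6):
  y_2 = -Pa²(L-x)²(3bL-(3b+a)(L-x))/(6L³EI)  [x>a] = -13·4²·(10-(15/2))²·(3·6·10-(3·6+4)·(10-(15/2)))/(6·10³·100000) = -13/48000 m
Load 3 — applied couple M₀=-10 kN·m at a=20/3 m (b=L-a=10/3):
  y_3 = (R_Ax³/6 - M_Ax²/2 - M₀(x-a)²/2)/EI  [x>a] with R_A=-4/3, M_A=-10/3 = ((-4/3)·(15/2)³/6 - (-10/3)·(15/2)²/2 - (-10)·((15/2)-(20/3))²/2)/100000 = 1/28800 m
Load 4 — point force P=7 kN at a=6 m (b=L-a=4):
  y_4 = -Pa²(L-x)²(3bL-(3b+a)(L-x))/(6L³EI)  [x>a] = -7·6²·(10-(15/2))²·(3·4·10-(3·4+6)·(10-(15/2)))/(6·10³·100000) = -63/320000 m
Superposition: y = Σ y_i = -8363/11520000 m ≈ -0.000726 m

y(15/2) = -8363/11520000 m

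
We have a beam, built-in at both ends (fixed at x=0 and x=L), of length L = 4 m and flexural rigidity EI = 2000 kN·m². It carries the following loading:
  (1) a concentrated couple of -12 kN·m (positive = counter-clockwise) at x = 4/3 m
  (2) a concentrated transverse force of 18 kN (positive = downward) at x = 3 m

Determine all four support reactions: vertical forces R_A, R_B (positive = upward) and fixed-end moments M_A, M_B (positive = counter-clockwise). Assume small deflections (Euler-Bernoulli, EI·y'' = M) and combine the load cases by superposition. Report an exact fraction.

Load 1 — applied couple M₀=-12 kN·m at a=4/3 m (b=L-a=8/3):
  R_A = 6M₀ab/L³ = 6·(-12)·(4/3)·(8/3)/4³ = -4 kN
  M_A = M₀b(2a-b)/L² = (-12)·(8/3)·(2·(4/3)-(8/3))/4² = 0 kN·m
  R_B = -6M₀ab/L³ = -6·(-12)·(4/3)·(8/3)/4³ = 4 kN
  M_B = M₀a(2b-a)/L² = (-12)·(4/3)·(2·(8/3)-(4/3))/4² = -4 kN·m
Load 2 — point force P=18 kN at a=3 m (b=L-a=1):
  R_A = Pb²(3a+b)/L³ = 18·1²·(3·3+1)/4³ = 45/16 kN
  M_A = Pab²/L² = 18·3·1²/4² = 27/8 kN·m
  R_B = Pa²(a+3b)/L³ = 18·3²·(3+3·1)/4³ = 243/16 kN
  M_B = -Pa²b/L² = -18·3²·1/4² = -81/8 kN·m
Superposition: R_A = -19/16 kN, M_A = 27/8 kN·m, R_B = 307/16 kN, M_B = -113/8 kN·m

R_A = -19/16 kN, M_A = 27/8 kN·m, R_B = 307/16 kN, M_B = -113/8 kN·m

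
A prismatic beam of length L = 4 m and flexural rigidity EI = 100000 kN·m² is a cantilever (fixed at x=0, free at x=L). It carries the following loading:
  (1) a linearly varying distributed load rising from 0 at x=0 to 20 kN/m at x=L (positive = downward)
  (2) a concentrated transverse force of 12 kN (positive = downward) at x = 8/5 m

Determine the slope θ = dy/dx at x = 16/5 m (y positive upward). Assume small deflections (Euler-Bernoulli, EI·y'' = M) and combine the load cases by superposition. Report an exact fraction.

Load 1 — triangular load w₀=20 kN/m (0→w₀ over full span):
  θ_1 = (w₀Lx²/4-w₀L²x/3-w₀x⁴/(24L))/EI = (20·4·(16/5)²/4-20·4²·(16/5)/3-20·(16/5)⁴/(24·4))/100000 = -1856/1171875 rad
Load 2 — point force P=12 kN at a=8/5 m (b=L-a=12/5):
  θ_2 = -Pa²/(2EI)  [x>a] = -12·(8/5)²/(2·100000) = -12/78125 rad
Superposition: θ = Σ θ_i = -2036/1171875 rad ≈ -0.001737 rad

θ(16/5) = -2036/1171875 rad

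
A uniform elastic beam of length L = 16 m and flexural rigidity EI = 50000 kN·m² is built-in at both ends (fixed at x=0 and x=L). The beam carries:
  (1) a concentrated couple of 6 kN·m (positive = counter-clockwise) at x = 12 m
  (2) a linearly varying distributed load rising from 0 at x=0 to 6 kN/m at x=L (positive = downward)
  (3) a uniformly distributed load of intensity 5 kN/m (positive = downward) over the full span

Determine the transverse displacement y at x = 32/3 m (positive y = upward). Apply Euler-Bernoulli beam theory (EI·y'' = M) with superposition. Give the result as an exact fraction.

Load 1 — applied couple M₀=6 kN·m at a=12 m (b=L-a=4):
  y_1 = (R_Ax³/6 - M_Ax²/2)/EI  [x≤a] with R_A=27/64, M_A=15/8 = ((27/64)·(32/3)³/6 - (15/8)·(32/3)²/2)/50000 = -4/9375 m
Load 2 — triangular load w₀=6 kN/m (0→w₀ over full span):
  y_2 = -w₀x²(L-x)²(x+2L)/(120LEI) = -6·(32/3)²·(16-(32/3))²·((32/3)+2·16)/(120·16·50000) = -32768/3796875 m
Load 3 — uniform load w=5 kN/m over full span:
  y_3 = -wx²(L-x)²/(24EI) = -5·(32/3)²·(16-(32/3))²/(24·50000) = -2048/151875 m
Superposition: y = Σ y_i = -85588/3796875 m ≈ -0.022542 m

y(32/3) = -85588/3796875 m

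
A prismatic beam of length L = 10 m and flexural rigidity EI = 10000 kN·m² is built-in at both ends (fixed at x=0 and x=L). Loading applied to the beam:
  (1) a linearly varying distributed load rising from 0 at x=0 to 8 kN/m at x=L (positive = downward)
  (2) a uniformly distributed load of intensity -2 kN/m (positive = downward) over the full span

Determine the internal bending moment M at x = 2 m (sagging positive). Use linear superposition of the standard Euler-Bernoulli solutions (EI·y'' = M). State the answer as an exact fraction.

Load 1 — triangular load w₀=8 kN/m (0→w₀ over full span):
  M_1 = 3w₀Lx/20 - w₀L²/30 - w₀x³/(6L) = 3·8·10·2/20 - 8·10²/30 - 8·2³/(6·10) = -56/15 kN·m
Load 2 — uniform load w=-2 kN/m over full span:
  M_2 = wLx/2 - wL²/12 - wx²/2 = (-2)·10·2/2 - (-2)·10²/12 - (-2)·2²/2 = 2/3 kN·m
Superposition: M = Σ M_i = -46/15 kN·m ≈ -3.066667 kN·m

M(2) = -46/15 kN·m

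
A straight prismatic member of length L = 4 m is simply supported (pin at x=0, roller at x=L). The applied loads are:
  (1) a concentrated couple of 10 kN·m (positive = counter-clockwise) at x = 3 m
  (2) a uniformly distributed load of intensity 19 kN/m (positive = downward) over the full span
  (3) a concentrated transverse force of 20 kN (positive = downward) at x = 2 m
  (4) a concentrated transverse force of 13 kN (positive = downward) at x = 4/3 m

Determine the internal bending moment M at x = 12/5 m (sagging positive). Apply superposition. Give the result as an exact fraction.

Load 1 — applied couple M₀=10 kN·m at a=3 m (b=L-a=1):
  M_1 = M₀x/L  [x≤a] = 10·(12/5)/4 = 6 kN·m
Load 2 — uniform load w=19 kN/m over full span:
  M_2 = wx(L-x)/2 = 19·(12/5)·(4-(12/5))/2 = 912/25 kN·m
Load 3 — point force P=20 kN at a=2 m (b=L-a=2):
  M_3 = Pa(L-x)/L  [x>a] = 20·2·(4-(12/5))/4 = 16 kN·m
Load 4 — point force P=13 kN at a=4/3 m (b=L-a=8/3):
  M_4 = Pa(L-x)/L  [x>a] = 13·(4/3)·(4-(12/5))/4 = 104/15 kN·m
Superposition: M = Σ M_i = 4906/75 kN·m ≈ 65.413333 kN·m

M(12/5) = 4906/75 kN·m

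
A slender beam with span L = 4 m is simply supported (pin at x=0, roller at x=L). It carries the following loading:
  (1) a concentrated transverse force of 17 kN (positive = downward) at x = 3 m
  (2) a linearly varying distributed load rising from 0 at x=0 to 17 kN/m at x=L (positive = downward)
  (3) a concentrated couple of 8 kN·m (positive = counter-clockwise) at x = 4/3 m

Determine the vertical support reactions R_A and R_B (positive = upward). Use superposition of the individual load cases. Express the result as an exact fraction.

Load 1 — point force P=17 kN at a=3 m (b=L-a=1):
  R_A = Pb/L = 17·1/4 = 17/4 kN
  R_B = Pa/L = 17·3/4 = 51/4 kN
Load 2 — triangular load w₀=17 kN/m (0→w₀ over full span):
  R_A = w₀L/6 = 17·4/6 = 34/3 kN
  R_B = w₀L/3 = 17·4/3 = 68/3 kN
Load 3 — applied couple M₀=8 kN·m at a=4/3 m (b=L-a=8/3):
  R_A = M₀/L = 8/4 = 2 kN
  R_B = -M₀/L = -8/4 = -2 kN
Superposition: R_A = 211/12 kN, R_B = 401/12 kN

R_A = 211/12 kN, R_B = 401/12 kN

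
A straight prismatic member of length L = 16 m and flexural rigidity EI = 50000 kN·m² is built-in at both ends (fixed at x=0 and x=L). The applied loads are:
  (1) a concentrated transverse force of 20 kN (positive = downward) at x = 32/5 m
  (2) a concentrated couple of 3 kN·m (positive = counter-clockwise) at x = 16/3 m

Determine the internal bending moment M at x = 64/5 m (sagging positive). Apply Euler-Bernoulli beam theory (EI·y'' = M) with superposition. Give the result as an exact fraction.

Load 1 — point force P=20 kN at a=32/5 m (b=L-a=48/5):
  M_1 = Pa²(a+3b)(L-x)/L³ - Pa²b/L²  [x>a] = 20·(32/5)²·((32/5)+3·(48/5))·(16-(64/5))/16³ - 20·(32/5)²·(48/5)/16² = -1024/125 kN·m
Load 2 — applied couple M₀=3 kN·m at a=16/3 m (b=L-a=32/3):
  M_2 = R_Ax - M_A - M₀  [x>a] with R_A=1/4, M_A=0 = (1/4)·(64/5) - 0 - 3 = 1/5 kN·m
Superposition: M = Σ M_i = -999/125 kN·m ≈ -7.992000 kN·m

M(64/5) = -999/125 kN·m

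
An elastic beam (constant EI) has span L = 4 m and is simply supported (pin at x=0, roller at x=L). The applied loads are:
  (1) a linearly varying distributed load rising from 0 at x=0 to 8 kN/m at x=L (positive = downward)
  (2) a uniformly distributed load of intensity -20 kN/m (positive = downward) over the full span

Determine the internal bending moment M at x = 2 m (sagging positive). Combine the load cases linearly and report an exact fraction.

Load 1 — triangular load w₀=8 kN/m (0→w₀ over full span):
  M_1 = w₀Lx/6 - w₀x³/(6L) = 8·4·2/6 - 8·2³/(6·4) = 8 kN·m
Load 2 — uniform load w=-20 kN/m over full span:
  M_2 = wx(L-x)/2 = (-20)·2·(4-2)/2 = -40 kN·m
Superposition: M = Σ M_i = -32 kN·m ≈ -32.000000 kN·m

M(2) = -32 kN·m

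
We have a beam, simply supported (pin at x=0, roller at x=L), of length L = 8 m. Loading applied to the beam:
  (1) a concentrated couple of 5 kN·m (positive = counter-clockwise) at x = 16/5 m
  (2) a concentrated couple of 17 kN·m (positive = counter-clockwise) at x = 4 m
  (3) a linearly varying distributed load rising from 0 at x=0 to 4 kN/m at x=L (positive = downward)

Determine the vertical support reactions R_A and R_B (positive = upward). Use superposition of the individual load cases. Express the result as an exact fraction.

R_A = 97/12 kN, R_B = 95/12 kN

Load 1 — applied couple M₀=5 kN·m at a=16/5 m (b=L-a=24/5):
  R_A = M₀/L = 5/8 kN
  R_B = -M₀/L = -5/8 kN
Load 2 — applied couple M₀=17 kN·m at a=4 m (b=L-a=4):
  R_A = M₀/L = 17/8 kN
  R_B = -M₀/L = -17/8 kN
Load 3 — triangular load w₀=4 kN/m (0→w₀ over full span):
  R_A = w₀L/6 = 4·8/6 = 16/3 kN
  R_B = w₀L/3 = 4·8/3 = 32/3 kN
Superposition: R_A = 97/12 kN, R_B = 95/12 kN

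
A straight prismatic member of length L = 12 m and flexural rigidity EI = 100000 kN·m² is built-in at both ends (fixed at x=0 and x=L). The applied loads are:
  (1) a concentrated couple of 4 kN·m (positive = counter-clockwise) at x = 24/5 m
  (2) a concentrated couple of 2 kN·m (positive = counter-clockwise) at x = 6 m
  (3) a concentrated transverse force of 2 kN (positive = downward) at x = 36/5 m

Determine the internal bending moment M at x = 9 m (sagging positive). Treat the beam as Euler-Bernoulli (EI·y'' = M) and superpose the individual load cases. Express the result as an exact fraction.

Load 1 — applied couple M₀=4 kN·m at a=24/5 m (b=L-a=36/5):
  M_1 = R_Ax - M_A - M₀  [x>a] with R_A=12/25, M_A=12/25 = (12/25)·9 - (12/25) - 4 = -4/25 kN·m
Load 2 — applied couple M₀=2 kN·m at a=6 m (b=L-a=6):
  M_2 = R_Ax - M_A - M₀  [x>a] with R_A=1/4, M_A=1/2 = (1/4)·9 - (1/2) - 2 = -1/4 kN·m
Load 3 — point force P=2 kN at a=36/5 m (b=L-a=24/5):
  M_3 = Pa²(a+3b)(L-x)/L³ - Pa²b/L²  [x>a] = 2·(36/5)²·((36/5)+3·(24/5))·(12-9)/12³ - 2·(36/5)²·(24/5)/12² = 54/125 kN·m
Superposition: M = Σ M_i = 11/500 kN·m ≈ 0.022000 kN·m

M(9) = 11/500 kN·m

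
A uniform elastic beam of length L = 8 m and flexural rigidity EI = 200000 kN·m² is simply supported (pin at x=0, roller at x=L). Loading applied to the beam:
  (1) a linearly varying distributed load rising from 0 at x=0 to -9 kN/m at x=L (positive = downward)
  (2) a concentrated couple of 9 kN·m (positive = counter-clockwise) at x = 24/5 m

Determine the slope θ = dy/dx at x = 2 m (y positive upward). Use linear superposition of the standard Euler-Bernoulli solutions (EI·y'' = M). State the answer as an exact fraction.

Load 1 — triangular load w₀=-9 kN/m (0→w₀ over full span):
  θ_1 = -w₀(7L⁴-30L²x²+15x⁴)/(360LEI) = -(-9)·(7·8⁴-30·8²·2²+15·2⁴)/(360·8·200000) = 1327/4000000 rad
Load 2 — applied couple M₀=9 kN·m at a=24/5 m (b=L-a=16/5):
  θ_2 = (M₀x²/(2L)+C₁)/EI  [x≤a] with C₁=M₀(3b²-L²)/(6L)=-156/25 = (9·2²/(2·8)+(-156/25))/200000 = -399/20000000 rad
Superposition: θ = Σ θ_i = 1559/5000000 rad ≈ 0.000312 rad

θ(2) = 1559/5000000 rad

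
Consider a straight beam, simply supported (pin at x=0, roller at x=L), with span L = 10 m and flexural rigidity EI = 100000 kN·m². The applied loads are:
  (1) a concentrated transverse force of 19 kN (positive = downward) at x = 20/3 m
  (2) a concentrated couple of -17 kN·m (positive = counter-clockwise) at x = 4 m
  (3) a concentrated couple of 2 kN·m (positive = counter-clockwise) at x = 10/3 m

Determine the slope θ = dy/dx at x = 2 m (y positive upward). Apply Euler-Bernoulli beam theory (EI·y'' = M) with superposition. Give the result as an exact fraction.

Load 1 — point force P=19 kN at a=20/3 m (b=L-a=10/3):
  θ_1 = -Pb(L²-b²-3x²)/(6LEI)  [x≤a] = -19·(10/3)·(10²-(10/3)²-3·2²)/(6·10·100000) = -3287/4050000 rad
Load 2 — applied couple M₀=-17 kN·m at a=4 m (b=L-a=6):
  θ_2 = (M₀x²/(2L)+C₁)/EI  [x≤a] with C₁=M₀(3b²-L²)/(6L)=-34/15 = ((-17)·2²/(2·10)+(-34/15))/100000 = -17/300000 rad
Load 3 — applied couple M₀=2 kN·m at a=10/3 m (b=L-a=20/3):
  θ_3 = (M₀x²/(2L)+C₁)/EI  [x≤a] with C₁=M₀(3b²-L²)/(6L)=10/9 = (2·2²/(2·10)+(10/9))/100000 = 17/1125000 rad
Superposition: θ = Σ θ_i = -34553/40500000 rad ≈ -0.000853 rad

θ(2) = -34553/40500000 rad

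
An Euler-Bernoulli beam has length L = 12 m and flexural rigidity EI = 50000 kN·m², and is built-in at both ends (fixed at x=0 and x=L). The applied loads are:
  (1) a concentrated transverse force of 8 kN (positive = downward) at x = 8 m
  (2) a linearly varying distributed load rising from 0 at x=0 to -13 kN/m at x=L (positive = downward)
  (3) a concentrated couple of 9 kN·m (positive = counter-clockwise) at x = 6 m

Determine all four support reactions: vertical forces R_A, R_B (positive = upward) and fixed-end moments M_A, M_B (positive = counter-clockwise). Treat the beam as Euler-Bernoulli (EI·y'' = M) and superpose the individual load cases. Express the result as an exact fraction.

Load 1 — point force P=8 kN at a=8 m (b=L-a=4):
  R_A = Pb²(3a+b)/L³ = 8·4²·(3·8+4)/12³ = 56/27 kN
  M_A = Pab²/L² = 8·8·4²/12² = 64/9 kN·m
  R_B = Pa²(a+3b)/L³ = 8·8²·(8+3·4)/12³ = 160/27 kN
  M_B = -Pa²b/L² = -8·8²·4/12² = -128/9 kN·m
Load 2 — triangular load w₀=-13 kN/m (0→w₀ over full span):
  R_A = 3w₀L/20 = 3·(-13)·12/20 = -117/5 kN
  M_A = w₀L²/30 = (-13)·12²/30 = -312/5 kN·m
  R_B = 7w₀L/20 = 7·(-13)·12/20 = -273/5 kN
  M_B = -w₀L²/20 = -(-13)·12²/20 = 468/5 kN·m
Load 3 — applied couple M₀=9 kN·m at a=6 m (b=L-a=6):
  R_A = 6M₀ab/L³ = 6·9·6·6/12³ = 9/8 kN
  M_A = M₀b(2a-b)/L² = 9·6·(2·6-6)/12² = 9/4 kN·m
  R_B = -6M₀ab/L³ = -6·9·6·6/12³ = -9/8 kN
  M_B = M₀a(2b-a)/L² = 9·6·(2·6-6)/12² = 9/4 kN·m
Superposition: R_A = -21817/1080 kN, M_A = -9547/180 kN·m, R_B = -53783/1080 kN, M_B = 14693/180 kN·m

R_A = -21817/1080 kN, M_A = -9547/180 kN·m, R_B = -53783/1080 kN, M_B = 14693/180 kN·m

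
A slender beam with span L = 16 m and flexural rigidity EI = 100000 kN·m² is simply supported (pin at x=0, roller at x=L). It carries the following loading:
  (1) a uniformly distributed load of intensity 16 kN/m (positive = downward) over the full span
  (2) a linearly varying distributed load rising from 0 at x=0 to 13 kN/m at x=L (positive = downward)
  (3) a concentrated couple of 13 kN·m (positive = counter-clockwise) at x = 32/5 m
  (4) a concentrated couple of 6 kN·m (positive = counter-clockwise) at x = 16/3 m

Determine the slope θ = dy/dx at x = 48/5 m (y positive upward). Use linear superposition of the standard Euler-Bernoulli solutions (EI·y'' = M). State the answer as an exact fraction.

Load 1 — uniform load w=16 kN/m over full span:
  θ_1 = -w(L³-6Lx²+4x³)/(24EI) = -16·(16³-6·16·(48/5)²+4·(48/5)³)/(24·100000) = 9472/1171875 rad
Load 2 — triangular load w₀=13 kN/m (0→w₀ over full span):
  θ_2 = -w₀(7L⁴-30L²x²+15x⁴)/(360LEI) = -13·(7·16⁴-30·16²·(48/5)²+15·(48/5)⁴)/(360·16·100000) = 48256/17578125 rad
Load 3 — applied couple M₀=13 kN·m at a=32/5 m (b=L-a=48/5):
  θ_3 = (M₀x²/(2L)-M₀(x-a)+C₁)/EI  [x>a] with C₁=M₀(3b²-L²)/(6L)=208/75 = (13·(48/5)²/(2·16)-13·((48/5)-(32/5))+(208/75))/100000 = -13/937500 rad
Load 4 — applied couple M₀=6 kN·m at a=16/3 m (b=L-a=32/3):
  θ_4 = (M₀x²/(2L)-M₀(x-a)+C₁)/EI  [x>a] with C₁=M₀(3b²-L²)/(6L)=16/3 = (6·(48/5)²/(2·16)-6·((48/5)-(16/3))+(16/3))/100000 = -7/234375 rad
Superposition: θ = Σ θ_i = 758269/70312500 rad ≈ 0.010784 rad

θ(48/5) = 758269/70312500 rad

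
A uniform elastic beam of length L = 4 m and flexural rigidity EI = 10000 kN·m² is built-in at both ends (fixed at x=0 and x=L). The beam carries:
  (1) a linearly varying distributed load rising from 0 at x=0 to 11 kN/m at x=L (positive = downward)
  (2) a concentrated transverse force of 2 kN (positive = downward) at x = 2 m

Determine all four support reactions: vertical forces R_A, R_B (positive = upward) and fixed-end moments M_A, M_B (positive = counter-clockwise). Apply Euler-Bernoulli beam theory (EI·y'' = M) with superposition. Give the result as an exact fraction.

R_A = 38/5 kN, M_A = 103/15 kN·m, R_B = 82/5 kN, M_B = -49/5 kN·m

Load 1 — triangular load w₀=11 kN/m (0→w₀ over full span):
  R_A = 3w₀L/20 = 3·11·4/20 = 33/5 kN
  M_A = w₀L²/30 = 11·4²/30 = 88/15 kN·m
  R_B = 7w₀L/20 = 7·11·4/20 = 77/5 kN
  M_B = -w₀L²/20 = -11·4²/20 = -44/5 kN·m
Load 2 — point force P=2 kN at a=2 m (b=L-a=2):
  R_A = Pb²(3a+b)/L³ = 2·2²·(3·2+2)/4³ = 1 kN
  M_A = Pab²/L² = 2·2·2²/4² = 1 kN·m
  R_B = Pa²(a+3b)/L³ = 2·2²·(2+3·2)/4³ = 1 kN
  M_B = -Pa²b/L² = -2·2²·2/4² = -1 kN·m
Superposition: R_A = 38/5 kN, M_A = 103/15 kN·m, R_B = 82/5 kN, M_B = -49/5 kN·m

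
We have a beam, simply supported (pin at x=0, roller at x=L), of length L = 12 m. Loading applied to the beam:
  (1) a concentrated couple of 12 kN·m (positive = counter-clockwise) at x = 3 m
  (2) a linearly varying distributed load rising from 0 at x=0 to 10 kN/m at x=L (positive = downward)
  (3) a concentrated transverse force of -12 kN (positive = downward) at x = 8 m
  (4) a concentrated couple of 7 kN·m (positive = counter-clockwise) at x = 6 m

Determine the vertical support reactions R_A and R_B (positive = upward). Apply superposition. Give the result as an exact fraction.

R_A = 211/12 kN, R_B = 365/12 kN

Load 1 — applied couple M₀=12 kN·m at a=3 m (b=L-a=9):
  R_A = M₀/L = 12/12 = 1 kN
  R_B = -M₀/L = -12/12 = -1 kN
Load 2 — triangular load w₀=10 kN/m (0→w₀ over full span):
  R_A = w₀L/6 = 10·12/6 = 20 kN
  R_B = w₀L/3 = 10·12/3 = 40 kN
Load 3 — point force P=-12 kN at a=8 m (b=L-a=4):
  R_A = Pb/L = (-12)·4/12 = -4 kN
  R_B = Pa/L = (-12)·8/12 = -8 kN
Load 4 — applied couple M₀=7 kN·m at a=6 m (b=L-a=6):
  R_A = M₀/L = 7/12 kN
  R_B = -M₀/L = -7/12 kN
Superposition: R_A = 211/12 kN, R_B = 365/12 kN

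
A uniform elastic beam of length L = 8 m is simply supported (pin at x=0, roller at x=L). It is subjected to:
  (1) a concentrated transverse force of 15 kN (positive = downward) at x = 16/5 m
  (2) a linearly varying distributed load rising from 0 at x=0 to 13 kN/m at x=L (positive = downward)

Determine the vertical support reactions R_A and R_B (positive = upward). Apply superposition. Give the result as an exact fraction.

R_A = 79/3 kN, R_B = 122/3 kN

Load 1 — point force P=15 kN at a=16/5 m (b=L-a=24/5):
  R_A = Pb/L = 15·(24/5)/8 = 9 kN
  R_B = Pa/L = 15·(16/5)/8 = 6 kN
Load 2 — triangular load w₀=13 kN/m (0→w₀ over full span):
  R_A = w₀L/6 = 13·8/6 = 52/3 kN
  R_B = w₀L/3 = 13·8/3 = 104/3 kN
Superposition: R_A = 79/3 kN, R_B = 122/3 kN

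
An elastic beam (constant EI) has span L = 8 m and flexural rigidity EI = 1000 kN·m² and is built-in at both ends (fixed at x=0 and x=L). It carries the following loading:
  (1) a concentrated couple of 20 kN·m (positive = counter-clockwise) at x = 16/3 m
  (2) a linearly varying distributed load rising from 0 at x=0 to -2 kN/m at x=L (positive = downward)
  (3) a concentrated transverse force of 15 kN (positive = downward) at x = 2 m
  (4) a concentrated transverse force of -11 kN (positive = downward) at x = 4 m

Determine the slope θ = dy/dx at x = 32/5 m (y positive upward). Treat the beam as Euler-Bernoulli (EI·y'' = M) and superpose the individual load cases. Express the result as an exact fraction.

θ(32/5) = -1457/312500 rad

Load 1 — applied couple M₀=20 kN·m at a=16/3 m (b=L-a=8/3):
  θ_1 = (R_Ax²/2 - M_Ax - M₀(x-a))/EI  [x>a] with R_A=10/3, M_A=20/3 = ((10/3)·(32/5)²/2 - (20/3)·(32/5) - 20·((32/5)-(16/3)))/1000 = 8/1875 rad
Load 2 — triangular load w₀=-2 kN/m (0→w₀ over full span):
  θ_2 = -w₀(2x(L-x)(L-2x)(x+2L)+x²(L-x)²)/(120LEI) = -(-2)·(2·(32/5)·(8-(32/5))·(8-2·(32/5))·((32/5)+2·8)+(32/5)²·(8-(32/5))²)/(120·8·1000) = -1024/234375 rad
Load 3 — point force P=15 kN at a=2 m (b=L-a=6):
  θ_3 = Pa²(L-x)(2bL-(3b+a)(L-x))/(2L³EI)  [x>a] = 15·2²·(8-(32/5))·(2·6·8-(3·6+2)·(8-(32/5)))/(2·8³·1000) = 3/500 rad
Load 4 — point force P=-11 kN at a=4 m (b=L-a=4):
  θ_4 = Pa²(L-x)(2bL-(3b+a)(L-x))/(2L³EI)  [x>a] = (-11)·4²·(8-(32/5))·(2·4·8-(3·4+4)·(8-(32/5)))/(2·8³·1000) = -33/3125 rad
Superposition: θ = Σ θ_i = -1457/312500 rad ≈ -0.004662 rad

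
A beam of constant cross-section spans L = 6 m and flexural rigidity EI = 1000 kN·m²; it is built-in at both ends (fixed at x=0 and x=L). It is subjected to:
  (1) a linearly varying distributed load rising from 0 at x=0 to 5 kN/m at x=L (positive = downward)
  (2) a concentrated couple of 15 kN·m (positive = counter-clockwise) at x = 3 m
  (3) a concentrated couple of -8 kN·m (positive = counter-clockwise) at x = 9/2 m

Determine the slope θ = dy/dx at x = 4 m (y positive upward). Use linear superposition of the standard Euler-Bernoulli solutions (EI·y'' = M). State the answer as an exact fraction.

θ(4) = 1/900 rad

Load 1 — triangular load w₀=5 kN/m (0→w₀ over full span):
  θ_1 = -w₀(2x(L-x)(L-2x)(x+2L)+x²(L-x)²)/(120LEI) = -5·(2·4·(6-4)·(6-2·4)·(4+2·6)+4²·(6-4)²)/(120·6·1000) = 7/2250 rad
Load 2 — applied couple M₀=15 kN·m at a=3 m (b=L-a=3):
  θ_2 = (R_Ax²/2 - M_Ax - M₀(x-a))/EI  [x>a] with R_A=15/4, M_A=15/4 = ((15/4)·4²/2 - (15/4)·4 - 15·(4-3))/1000 = 0 rad
Load 3 — applied couple M₀=-8 kN·m at a=9/2 m (b=L-a=3/2):
  θ_3 = (R_Ax²/2 - M_Ax)/EI  [x≤a] with R_A=-3/2, M_A=-5/2 = ((-3/2)·4²/2 - (-5/2)·4)/1000 = -1/500 rad
Superposition: θ = Σ θ_i = 1/900 rad ≈ 0.001111 rad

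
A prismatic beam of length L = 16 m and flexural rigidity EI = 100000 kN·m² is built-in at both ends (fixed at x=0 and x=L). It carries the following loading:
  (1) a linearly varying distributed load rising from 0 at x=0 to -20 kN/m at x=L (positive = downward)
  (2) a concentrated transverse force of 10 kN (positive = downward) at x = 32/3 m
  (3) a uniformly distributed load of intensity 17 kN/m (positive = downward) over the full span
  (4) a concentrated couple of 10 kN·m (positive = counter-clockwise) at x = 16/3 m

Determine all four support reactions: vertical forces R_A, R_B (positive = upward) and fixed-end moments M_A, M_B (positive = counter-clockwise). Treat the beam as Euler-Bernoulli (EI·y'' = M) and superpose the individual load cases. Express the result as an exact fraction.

Load 1 — triangular load w₀=-20 kN/m (0→w₀ over full span):
  R_A = 3w₀L/20 = 3·(-20)·16/20 = -48 kN
  M_A = w₀L²/30 = (-20)·16²/30 = -512/3 kN·m
  R_B = 7w₀L/20 = 7·(-20)·16/20 = -112 kN
  M_B = -w₀L²/20 = -(-20)·16²/20 = 256 kN·m
Load 2 — point force P=10 kN at a=32/3 m (b=L-a=16/3):
  R_A = Pb²(3a+b)/L³ = 10·(16/3)²·(3·(32/3)+(16/3))/16³ = 70/27 kN
  M_A = Pab²/L² = 10·(32/3)·(16/3)²/16² = 320/27 kN·m
  R_B = Pa²(a+3b)/L³ = 10·(32/3)²·((32/3)+3·(16/3))/16³ = 200/27 kN
  M_B = -Pa²b/L² = -10·(32/3)²·(16/3)/16² = -640/27 kN·m
Load 3 — uniform load w=17 kN/m over full span:
  R_A = wL/2 = 17·16/2 = 136 kN
  M_A = wL²/12 = 17·16²/12 = 1088/3 kN·m
  R_B = wL/2 = 17·16/2 = 136 kN
  M_B = -wL²/12 = -17·16²/12 = -1088/3 kN·m
Load 4 — applied couple M₀=10 kN·m at a=16/3 m (b=L-a=32/3):
  R_A = 6M₀ab/L³ = 6·10·(16/3)·(32/3)/16³ = 5/6 kN
  M_A = M₀b(2a-b)/L² = 10·(32/3)·(2·(16/3)-(32/3))/16² = 0 kN·m
  R_B = -6M₀ab/L³ = -6·10·(16/3)·(32/3)/16³ = -5/6 kN
  M_B = M₀a(2b-a)/L² = 10·(16/3)·(2·(32/3)-(16/3))/16² = 10/3 kN·m
Superposition: R_A = 4937/54 kN, M_A = 5504/27 kN·m, R_B = 1651/54 kN, M_B = -3430/27 kN·m

R_A = 4937/54 kN, M_A = 5504/27 kN·m, R_B = 1651/54 kN, M_B = -3430/27 kN·m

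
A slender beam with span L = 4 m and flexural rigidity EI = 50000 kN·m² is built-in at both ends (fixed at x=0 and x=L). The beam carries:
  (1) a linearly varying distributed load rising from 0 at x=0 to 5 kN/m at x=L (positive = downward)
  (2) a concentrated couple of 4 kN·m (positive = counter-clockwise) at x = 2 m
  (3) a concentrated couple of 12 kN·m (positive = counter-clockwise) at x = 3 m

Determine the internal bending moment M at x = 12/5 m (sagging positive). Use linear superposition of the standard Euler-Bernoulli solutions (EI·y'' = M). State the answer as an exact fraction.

M(12/5) = 1381/300 kN·m

Load 1 — triangular load w₀=5 kN/m (0→w₀ over full span):
  M_1 = 3w₀Lx/20 - w₀L²/30 - w₀x³/(6L) = 3·5·4·(12/5)/20 - 5·4²/30 - 5·(12/5)³/(6·4) = 124/75 kN·m
Load 2 — applied couple M₀=4 kN·m at a=2 m (b=L-a=2):
  M_2 = R_Ax - M_A - M₀  [x>a] with R_A=3/2, M_A=1 = (3/2)·(12/5) - 1 - 4 = -7/5 kN·m
Load 3 — applied couple M₀=12 kN·m at a=3 m (b=L-a=1):
  M_3 = R_Ax - M_A  [x≤a] with R_A=27/8, M_A=15/4 = (27/8)·(12/5) - (15/4) = 87/20 kN·m
Superposition: M = Σ M_i = 1381/300 kN·m ≈ 4.603333 kN·m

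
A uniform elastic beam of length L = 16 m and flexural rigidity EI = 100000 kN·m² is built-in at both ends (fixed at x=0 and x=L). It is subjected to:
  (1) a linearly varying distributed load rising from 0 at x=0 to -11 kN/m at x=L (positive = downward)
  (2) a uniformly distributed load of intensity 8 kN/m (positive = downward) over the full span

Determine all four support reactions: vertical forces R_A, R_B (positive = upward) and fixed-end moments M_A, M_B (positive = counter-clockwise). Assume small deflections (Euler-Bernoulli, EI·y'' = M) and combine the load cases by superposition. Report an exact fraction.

Load 1 — triangular load w₀=-11 kN/m (0→w₀ over full span):
  R_A = 3w₀L/20 = 3·(-11)·16/20 = -132/5 kN
  M_A = w₀L²/30 = (-11)·16²/30 = -1408/15 kN·m
  R_B = 7w₀L/20 = 7·(-11)·16/20 = -308/5 kN
  M_B = -w₀L²/20 = -(-11)·16²/20 = 704/5 kN·m
Load 2 — uniform load w=8 kN/m over full span:
  R_A = wL/2 = 8·16/2 = 64 kN
  M_A = wL²/12 = 8·16²/12 = 512/3 kN·m
  R_B = wL/2 = 8·16/2 = 64 kN
  M_B = -wL²/12 = -8·16²/12 = -512/3 kN·m
Superposition: R_A = 188/5 kN, M_A = 384/5 kN·m, R_B = 12/5 kN, M_B = -448/15 kN·m

R_A = 188/5 kN, M_A = 384/5 kN·m, R_B = 12/5 kN, M_B = -448/15 kN·m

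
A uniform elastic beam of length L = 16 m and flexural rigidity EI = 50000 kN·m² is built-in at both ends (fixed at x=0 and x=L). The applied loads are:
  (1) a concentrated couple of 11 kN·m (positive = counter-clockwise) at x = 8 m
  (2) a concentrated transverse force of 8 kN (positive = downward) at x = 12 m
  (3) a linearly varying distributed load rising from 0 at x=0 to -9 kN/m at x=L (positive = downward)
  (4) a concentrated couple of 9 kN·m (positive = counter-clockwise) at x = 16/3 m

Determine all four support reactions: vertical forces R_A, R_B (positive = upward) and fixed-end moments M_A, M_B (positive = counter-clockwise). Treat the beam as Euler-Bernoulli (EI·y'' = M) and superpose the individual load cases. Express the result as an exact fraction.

R_A = -2971/160 kN, M_A = -1361/20 kN·m, R_B = -7269/160 kN, M_B = 2059/20 kN·m

Load 1 — applied couple M₀=11 kN·m at a=8 m (b=L-a=8):
  R_A = 6M₀ab/L³ = 6·11·8·8/16³ = 33/32 kN
  M_A = M₀b(2a-b)/L² = 11·8·(2·8-8)/16² = 11/4 kN·m
  R_B = -6M₀ab/L³ = -6·11·8·8/16³ = -33/32 kN
  M_B = M₀a(2b-a)/L² = 11·8·(2·8-8)/16² = 11/4 kN·m
Load 2 — point force P=8 kN at a=12 m (b=L-a=4):
  R_A = Pb²(3a+b)/L³ = 8·4²·(3·12+4)/16³ = 5/4 kN
  M_A = Pab²/L² = 8·12·4²/16² = 6 kN·m
  R_B = Pa²(a+3b)/L³ = 8·12²·(12+3·4)/16³ = 27/4 kN
  M_B = -Pa²b/L² = -8·12²·4/16² = -18 kN·m
Load 3 — triangular load w₀=-9 kN/m (0→w₀ over full span):
  R_A = 3w₀L/20 = 3·(-9)·16/20 = -108/5 kN
  M_A = w₀L²/30 = (-9)·16²/30 = -384/5 kN·m
  R_B = 7w₀L/20 = 7·(-9)·16/20 = -252/5 kN
  M_B = -w₀L²/20 = -(-9)·16²/20 = 576/5 kN·m
Load 4 — applied couple M₀=9 kN·m at a=16/3 m (b=L-a=32/3):
  R_A = 6M₀ab/L³ = 6·9·(16/3)·(32/3)/16³ = 3/4 kN
  M_A = M₀b(2a-b)/L² = 9·(32/3)·(2·(16/3)-(32/3))/16² = 0 kN·m
  R_B = -6M₀ab/L³ = -6·9·(16/3)·(32/3)/16³ = -3/4 kN
  M_B = M₀a(2b-a)/L² = 9·(16/3)·(2·(32/3)-(16/3))/16² = 3 kN·m
Superposition: R_A = -2971/160 kN, M_A = -1361/20 kN·m, R_B = -7269/160 kN, M_B = 2059/20 kN·m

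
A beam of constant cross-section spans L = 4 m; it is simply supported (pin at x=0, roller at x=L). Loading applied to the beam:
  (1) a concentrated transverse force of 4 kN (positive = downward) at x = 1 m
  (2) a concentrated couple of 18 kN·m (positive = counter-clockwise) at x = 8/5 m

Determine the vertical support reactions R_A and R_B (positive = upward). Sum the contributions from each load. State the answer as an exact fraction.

R_A = 15/2 kN, R_B = -7/2 kN

Load 1 — point force P=4 kN at a=1 m (b=L-a=3):
  R_A = Pb/L = 4·3/4 = 3 kN
  R_B = Pa/L = 4·1/4 = 1 kN
Load 2 — applied couple M₀=18 kN·m at a=8/5 m (b=L-a=12/5):
  R_A = M₀/L = 18/4 = 9/2 kN
  R_B = -M₀/L = -18/4 = -9/2 kN
Superposition: R_A = 15/2 kN, R_B = -7/2 kN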